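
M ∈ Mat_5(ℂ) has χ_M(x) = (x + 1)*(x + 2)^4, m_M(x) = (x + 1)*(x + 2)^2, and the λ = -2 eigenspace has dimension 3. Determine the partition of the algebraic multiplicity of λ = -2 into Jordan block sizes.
Block sizes for λ = -2: [2, 1, 1]

Step 1 — from the characteristic polynomial, algebraic multiplicity of λ = -2 is 4. From dim ker(M − (-2)·I) = 3, there are exactly 3 Jordan blocks for λ = -2.
Step 2 — from the minimal polynomial, the factor (x + 2)^2 tells us the largest block for λ = -2 has size 2.
Step 3 — with total size 4, 3 blocks, and largest block 2, the block sizes (in nonincreasing order) are [2, 1, 1].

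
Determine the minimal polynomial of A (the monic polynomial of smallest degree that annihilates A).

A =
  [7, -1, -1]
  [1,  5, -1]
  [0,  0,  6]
x^2 - 12*x + 36

The characteristic polynomial is χ_A(x) = (x - 6)^3, so the eigenvalues are known. The minimal polynomial is
  m_A(x) = Π_λ (x − λ)^{k_λ}
where k_λ is the size of the *largest* Jordan block for λ (equivalently, the smallest k with (A − λI)^k v = 0 for every generalised eigenvector v of λ).

  λ = 6: largest Jordan block has size 2, contributing (x − 6)^2

So m_A(x) = (x - 6)^2 = x^2 - 12*x + 36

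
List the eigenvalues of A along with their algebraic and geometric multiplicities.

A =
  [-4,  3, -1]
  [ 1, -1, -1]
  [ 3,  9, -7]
λ = -4: alg = 3, geom = 1

Step 1 — factor the characteristic polynomial to read off the algebraic multiplicities:
  χ_A(x) = (x + 4)^3

Step 2 — compute geometric multiplicities via the rank-nullity identity g(λ) = n − rank(A − λI):
  rank(A − (-4)·I) = 2, so dim ker(A − (-4)·I) = n − 2 = 1

Summary:
  λ = -4: algebraic multiplicity = 3, geometric multiplicity = 1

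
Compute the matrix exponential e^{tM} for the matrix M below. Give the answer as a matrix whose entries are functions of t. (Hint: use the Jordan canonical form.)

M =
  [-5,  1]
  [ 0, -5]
e^{tM} =
  [exp(-5*t), t*exp(-5*t)]
  [0, exp(-5*t)]

Strategy: write M = P · J · P⁻¹ where J is a Jordan canonical form, so e^{tM} = P · e^{tJ} · P⁻¹, and e^{tJ} can be computed block-by-block.

M has Jordan form
J =
  [-5,  1]
  [ 0, -5]
(up to reordering of blocks).

Per-block formulas:
  For a 2×2 Jordan block J_2(-5): exp(t · J_2(-5)) = e^(-5t)·(I + t·N), where N is the 2×2 nilpotent shift.

After assembling e^{tJ} and conjugating by P, we get:

e^{tM} =
  [exp(-5*t), t*exp(-5*t)]
  [0, exp(-5*t)]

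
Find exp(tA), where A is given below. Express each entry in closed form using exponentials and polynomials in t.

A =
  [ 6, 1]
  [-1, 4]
e^{tA} =
  [t*exp(5*t) + exp(5*t), t*exp(5*t)]
  [-t*exp(5*t), -t*exp(5*t) + exp(5*t)]

Strategy: write A = P · J · P⁻¹ where J is a Jordan canonical form, so e^{tA} = P · e^{tJ} · P⁻¹, and e^{tJ} can be computed block-by-block.

A has Jordan form
J =
  [5, 1]
  [0, 5]
(up to reordering of blocks).

Per-block formulas:
  For a 2×2 Jordan block J_2(5): exp(t · J_2(5)) = e^(5t)·(I + t·N), where N is the 2×2 nilpotent shift.

After assembling e^{tJ} and conjugating by P, we get:

e^{tA} =
  [t*exp(5*t) + exp(5*t), t*exp(5*t)]
  [-t*exp(5*t), -t*exp(5*t) + exp(5*t)]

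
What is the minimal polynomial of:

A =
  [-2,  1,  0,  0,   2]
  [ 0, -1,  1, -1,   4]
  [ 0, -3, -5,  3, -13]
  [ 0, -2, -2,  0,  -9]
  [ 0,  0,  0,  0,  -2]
x^3 + 6*x^2 + 12*x + 8

The characteristic polynomial is χ_A(x) = (x + 2)^5, so the eigenvalues are known. The minimal polynomial is
  m_A(x) = Π_λ (x − λ)^{k_λ}
where k_λ is the size of the *largest* Jordan block for λ (equivalently, the smallest k with (A − λI)^k v = 0 for every generalised eigenvector v of λ).

  λ = -2: largest Jordan block has size 3, contributing (x + 2)^3

So m_A(x) = (x + 2)^3 = x^3 + 6*x^2 + 12*x + 8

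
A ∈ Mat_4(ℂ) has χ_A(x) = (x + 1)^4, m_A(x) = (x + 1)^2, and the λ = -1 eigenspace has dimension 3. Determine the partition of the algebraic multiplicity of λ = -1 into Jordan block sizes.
Block sizes for λ = -1: [2, 1, 1]

Step 1 — from the characteristic polynomial, algebraic multiplicity of λ = -1 is 4. From dim ker(A − (-1)·I) = 3, there are exactly 3 Jordan blocks for λ = -1.
Step 2 — from the minimal polynomial, the factor (x + 1)^2 tells us the largest block for λ = -1 has size 2.
Step 3 — with total size 4, 3 blocks, and largest block 2, the block sizes (in nonincreasing order) are [2, 1, 1].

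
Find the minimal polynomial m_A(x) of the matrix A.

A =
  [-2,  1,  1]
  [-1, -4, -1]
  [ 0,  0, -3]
x^2 + 6*x + 9

The characteristic polynomial is χ_A(x) = (x + 3)^3, so the eigenvalues are known. The minimal polynomial is
  m_A(x) = Π_λ (x − λ)^{k_λ}
where k_λ is the size of the *largest* Jordan block for λ (equivalently, the smallest k with (A − λI)^k v = 0 for every generalised eigenvector v of λ).

  λ = -3: largest Jordan block has size 2, contributing (x + 3)^2

So m_A(x) = (x + 3)^2 = x^2 + 6*x + 9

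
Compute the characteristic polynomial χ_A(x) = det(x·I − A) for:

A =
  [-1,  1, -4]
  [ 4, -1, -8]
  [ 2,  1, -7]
x^3 + 9*x^2 + 27*x + 27

Expanding det(x·I − A) (e.g. by cofactor expansion or by noting that A is similar to its Jordan form J, which has the same characteristic polynomial as A) gives
  χ_A(x) = x^3 + 9*x^2 + 27*x + 27
which factors as (x + 3)^3. The eigenvalues (with algebraic multiplicities) are λ = -3 with multiplicity 3.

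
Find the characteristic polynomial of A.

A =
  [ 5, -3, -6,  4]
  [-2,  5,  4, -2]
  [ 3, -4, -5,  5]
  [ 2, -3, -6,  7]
x^4 - 12*x^3 + 54*x^2 - 108*x + 81

Expanding det(x·I − A) (e.g. by cofactor expansion or by noting that A is similar to its Jordan form J, which has the same characteristic polynomial as A) gives
  χ_A(x) = x^4 - 12*x^3 + 54*x^2 - 108*x + 81
which factors as (x - 3)^4. The eigenvalues (with algebraic multiplicities) are λ = 3 with multiplicity 4.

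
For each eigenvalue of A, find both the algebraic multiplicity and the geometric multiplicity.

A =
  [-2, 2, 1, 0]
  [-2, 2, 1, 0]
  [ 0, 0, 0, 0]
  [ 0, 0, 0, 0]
λ = 0: alg = 4, geom = 3

Step 1 — factor the characteristic polynomial to read off the algebraic multiplicities:
  χ_A(x) = x^4

Step 2 — compute geometric multiplicities via the rank-nullity identity g(λ) = n − rank(A − λI):
  rank(A − (0)·I) = 1, so dim ker(A − (0)·I) = n − 1 = 3

Summary:
  λ = 0: algebraic multiplicity = 4, geometric multiplicity = 3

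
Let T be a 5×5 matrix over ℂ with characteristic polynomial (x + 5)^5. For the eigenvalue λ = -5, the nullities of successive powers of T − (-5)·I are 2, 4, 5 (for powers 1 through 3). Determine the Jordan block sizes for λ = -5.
Block sizes for λ = -5: [3, 2]

From the dimensions of kernels of powers, the number of Jordan blocks of size at least j is d_j − d_{j−1} where d_j = dim ker(N^j) (with d_0 = 0). Computing the differences gives [2, 2, 1].
The number of blocks of size exactly k is (#blocks of size ≥ k) − (#blocks of size ≥ k + 1), so the partition is: 1 block(s) of size 2, 1 block(s) of size 3.
In nonincreasing order the block sizes are [3, 2].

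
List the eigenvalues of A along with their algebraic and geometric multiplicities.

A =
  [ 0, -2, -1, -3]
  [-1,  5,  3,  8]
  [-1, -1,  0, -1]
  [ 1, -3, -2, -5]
λ = 0: alg = 4, geom = 2

Step 1 — factor the characteristic polynomial to read off the algebraic multiplicities:
  χ_A(x) = x^4

Step 2 — compute geometric multiplicities via the rank-nullity identity g(λ) = n − rank(A − λI):
  rank(A − (0)·I) = 2, so dim ker(A − (0)·I) = n − 2 = 2

Summary:
  λ = 0: algebraic multiplicity = 4, geometric multiplicity = 2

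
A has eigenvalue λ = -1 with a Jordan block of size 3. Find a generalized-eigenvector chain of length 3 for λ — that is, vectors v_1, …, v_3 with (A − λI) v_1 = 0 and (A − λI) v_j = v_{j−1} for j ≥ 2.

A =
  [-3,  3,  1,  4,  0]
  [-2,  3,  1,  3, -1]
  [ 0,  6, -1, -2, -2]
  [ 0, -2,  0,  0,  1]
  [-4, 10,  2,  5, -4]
A Jordan chain for λ = -1 of length 3:
v_1 = (-2, 0, -4, 0, 0)ᵀ
v_2 = (-2, -2, 0, 0, -4)ᵀ
v_3 = (1, 0, 0, 0, 0)ᵀ

Let N = A − (-1)·I. We want v_3 with N^3 v_3 = 0 but N^2 v_3 ≠ 0; then v_{j-1} := N · v_j for j = 3, …, 2.

Pick v_3 = (1, 0, 0, 0, 0)ᵀ.
Then v_2 = N · v_3 = (-2, -2, 0, 0, -4)ᵀ.
Then v_1 = N · v_2 = (-2, 0, -4, 0, 0)ᵀ.

Sanity check: (A − (-1)·I) v_1 = (0, 0, 0, 0, 0)ᵀ = 0. ✓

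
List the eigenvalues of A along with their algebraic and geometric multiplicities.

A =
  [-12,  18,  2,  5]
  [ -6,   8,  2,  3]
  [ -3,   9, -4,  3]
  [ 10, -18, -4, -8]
λ = -4: alg = 4, geom = 2

Step 1 — factor the characteristic polynomial to read off the algebraic multiplicities:
  χ_A(x) = (x + 4)^4

Step 2 — compute geometric multiplicities via the rank-nullity identity g(λ) = n − rank(A − λI):
  rank(A − (-4)·I) = 2, so dim ker(A − (-4)·I) = n − 2 = 2

Summary:
  λ = -4: algebraic multiplicity = 4, geometric multiplicity = 2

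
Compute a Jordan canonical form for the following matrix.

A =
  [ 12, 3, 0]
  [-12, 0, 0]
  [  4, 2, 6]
J_2(6) ⊕ J_1(6)

The characteristic polynomial is
  det(x·I − A) = x^3 - 18*x^2 + 108*x - 216 = (x - 6)^3

Eigenvalues and multiplicities (the geometric multiplicity of λ is n − rank(A − λI), which equals the number of Jordan blocks for λ):
  λ = 6: algebraic multiplicity = 3, geometric multiplicity = 2

Determining the block sizes for each eigenvalue:
  λ = 6: 2 blocks summing to 3 forces exactly one block of size 2 and the rest size 1 → block sizes [2, 1]

Assembling the blocks gives a Jordan form
J =
  [6, 1, 0]
  [0, 6, 0]
  [0, 0, 6]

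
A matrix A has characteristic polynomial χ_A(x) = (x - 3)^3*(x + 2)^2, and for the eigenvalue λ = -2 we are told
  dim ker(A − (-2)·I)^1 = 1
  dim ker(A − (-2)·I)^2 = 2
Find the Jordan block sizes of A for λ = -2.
Block sizes for λ = -2: [2]

From the dimensions of kernels of powers, the number of Jordan blocks of size at least j is d_j − d_{j−1} where d_j = dim ker(N^j) (with d_0 = 0). Computing the differences gives [1, 1].
The number of blocks of size exactly k is (#blocks of size ≥ k) − (#blocks of size ≥ k + 1), so the partition is: 1 block(s) of size 2.
In nonincreasing order the block sizes are [2].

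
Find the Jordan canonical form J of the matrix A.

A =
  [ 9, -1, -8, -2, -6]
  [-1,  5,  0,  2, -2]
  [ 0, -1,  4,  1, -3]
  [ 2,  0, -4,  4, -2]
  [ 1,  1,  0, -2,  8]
J_2(6) ⊕ J_2(6) ⊕ J_1(6)

The characteristic polynomial is
  det(x·I − A) = x^5 - 30*x^4 + 360*x^3 - 2160*x^2 + 6480*x - 7776 = (x - 6)^5

Eigenvalues and multiplicities (the geometric multiplicity of λ is n − rank(A − λI), which equals the number of Jordan blocks for λ):
  λ = 6: algebraic multiplicity = 5, geometric multiplicity = 3

Determining the block sizes for each eigenvalue:
  λ = 6: with am = 5 and gm = 3, the partition is not yet determined (e.g. several partitions of 5 into 3 parts exist). Let N = A − (6)·I. Computing rank(N^1) = 2, rank(N^2) = 0; the number of blocks of size ≥ j is rank(N^{j−1}) − rank(N^j), giving [3, 2]. So we have 2 block(s) of size 2, 1 block(s) of size 1 → block sizes [2, 2, 1]

Assembling the blocks gives a Jordan form
J =
  [6, 1, 0, 0, 0]
  [0, 6, 0, 0, 0]
  [0, 0, 6, 1, 0]
  [0, 0, 0, 6, 0]
  [0, 0, 0, 0, 6]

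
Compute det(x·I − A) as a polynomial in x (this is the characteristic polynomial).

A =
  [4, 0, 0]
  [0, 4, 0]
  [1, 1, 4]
x^3 - 12*x^2 + 48*x - 64

Expanding det(x·I − A) (e.g. by cofactor expansion or by noting that A is similar to its Jordan form J, which has the same characteristic polynomial as A) gives
  χ_A(x) = x^3 - 12*x^2 + 48*x - 64
which factors as (x - 4)^3. The eigenvalues (with algebraic multiplicities) are λ = 4 with multiplicity 3.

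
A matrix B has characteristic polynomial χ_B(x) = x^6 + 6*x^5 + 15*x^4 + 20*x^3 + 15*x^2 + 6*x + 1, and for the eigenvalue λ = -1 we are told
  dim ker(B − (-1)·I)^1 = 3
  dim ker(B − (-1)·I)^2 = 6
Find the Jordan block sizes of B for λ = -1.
Block sizes for λ = -1: [2, 2, 2]

From the dimensions of kernels of powers, the number of Jordan blocks of size at least j is d_j − d_{j−1} where d_j = dim ker(N^j) (with d_0 = 0). Computing the differences gives [3, 3].
The number of blocks of size exactly k is (#blocks of size ≥ k) − (#blocks of size ≥ k + 1), so the partition is: 3 block(s) of size 2.
In nonincreasing order the block sizes are [2, 2, 2].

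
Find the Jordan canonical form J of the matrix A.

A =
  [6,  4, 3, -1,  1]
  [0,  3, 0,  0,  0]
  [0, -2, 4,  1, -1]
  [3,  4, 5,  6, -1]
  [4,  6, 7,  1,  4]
J_1(3) ⊕ J_3(5) ⊕ J_1(5)

The characteristic polynomial is
  det(x·I − A) = x^5 - 23*x^4 + 210*x^3 - 950*x^2 + 2125*x - 1875 = (x - 5)^4*(x - 3)

Eigenvalues and multiplicities (the geometric multiplicity of λ is n − rank(A − λI), which equals the number of Jordan blocks for λ):
  λ = 3: algebraic multiplicity = 1, geometric multiplicity = 1
  λ = 5: algebraic multiplicity = 4, geometric multiplicity = 2

Determining the block sizes for each eigenvalue:
  λ = 3: one block (gm = 1), so the single block has size am = 1 → block sizes [1]
  λ = 5: with am = 4 and gm = 2, the partition is not yet determined (e.g. several partitions of 4 into 2 parts exist). Let N = A − (5)·I. Computing rank(N^1) = 3, rank(N^2) = 2, rank(N^3) = 1; the number of blocks of size ≥ j is rank(N^{j−1}) − rank(N^j), giving [2, 1, 1]. So we have 1 block(s) of size 3, 1 block(s) of size 1 → block sizes [3, 1]

Assembling the blocks gives a Jordan form
J =
  [3, 0, 0, 0, 0]
  [0, 5, 1, 0, 0]
  [0, 0, 5, 1, 0]
  [0, 0, 0, 5, 0]
  [0, 0, 0, 0, 5]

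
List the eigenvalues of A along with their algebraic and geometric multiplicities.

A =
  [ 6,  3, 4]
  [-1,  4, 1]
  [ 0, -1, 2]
λ = 4: alg = 3, geom = 1

Step 1 — factor the characteristic polynomial to read off the algebraic multiplicities:
  χ_A(x) = (x - 4)^3

Step 2 — compute geometric multiplicities via the rank-nullity identity g(λ) = n − rank(A − λI):
  rank(A − (4)·I) = 2, so dim ker(A − (4)·I) = n − 2 = 1

Summary:
  λ = 4: algebraic multiplicity = 3, geometric multiplicity = 1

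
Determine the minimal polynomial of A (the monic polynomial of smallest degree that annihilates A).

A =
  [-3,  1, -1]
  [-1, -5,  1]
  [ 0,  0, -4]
x^2 + 8*x + 16

The characteristic polynomial is χ_A(x) = (x + 4)^3, so the eigenvalues are known. The minimal polynomial is
  m_A(x) = Π_λ (x − λ)^{k_λ}
where k_λ is the size of the *largest* Jordan block for λ (equivalently, the smallest k with (A − λI)^k v = 0 for every generalised eigenvector v of λ).

  λ = -4: largest Jordan block has size 2, contributing (x + 4)^2

So m_A(x) = (x + 4)^2 = x^2 + 8*x + 16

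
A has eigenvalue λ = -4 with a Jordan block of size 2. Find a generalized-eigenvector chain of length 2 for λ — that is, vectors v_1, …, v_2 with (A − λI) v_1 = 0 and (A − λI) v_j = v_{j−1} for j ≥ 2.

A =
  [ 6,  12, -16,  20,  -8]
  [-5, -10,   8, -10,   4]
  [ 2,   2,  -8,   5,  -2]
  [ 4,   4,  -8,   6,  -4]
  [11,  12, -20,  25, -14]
A Jordan chain for λ = -4 of length 2:
v_1 = (10, -5, 2, 4, 11)ᵀ
v_2 = (1, 0, 0, 0, 0)ᵀ

Let N = A − (-4)·I. We want v_2 with N^2 v_2 = 0 but N^1 v_2 ≠ 0; then v_{j-1} := N · v_j for j = 2, …, 2.

Pick v_2 = (1, 0, 0, 0, 0)ᵀ.
Then v_1 = N · v_2 = (10, -5, 2, 4, 11)ᵀ.

Sanity check: (A − (-4)·I) v_1 = (0, 0, 0, 0, 0)ᵀ = 0. ✓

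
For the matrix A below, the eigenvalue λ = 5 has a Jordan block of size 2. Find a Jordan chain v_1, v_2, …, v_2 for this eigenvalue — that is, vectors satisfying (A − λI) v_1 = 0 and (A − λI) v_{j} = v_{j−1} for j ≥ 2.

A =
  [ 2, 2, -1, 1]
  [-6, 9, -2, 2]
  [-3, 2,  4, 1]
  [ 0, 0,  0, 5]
A Jordan chain for λ = 5 of length 2:
v_1 = (-3, -6, -3, 0)ᵀ
v_2 = (1, 0, 0, 0)ᵀ

Let N = A − (5)·I. We want v_2 with N^2 v_2 = 0 but N^1 v_2 ≠ 0; then v_{j-1} := N · v_j for j = 2, …, 2.

Pick v_2 = (1, 0, 0, 0)ᵀ.
Then v_1 = N · v_2 = (-3, -6, -3, 0)ᵀ.

Sanity check: (A − (5)·I) v_1 = (0, 0, 0, 0)ᵀ = 0. ✓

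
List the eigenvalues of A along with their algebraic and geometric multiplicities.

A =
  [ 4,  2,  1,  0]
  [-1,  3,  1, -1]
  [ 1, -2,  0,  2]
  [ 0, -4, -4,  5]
λ = 3: alg = 4, geom = 2

Step 1 — factor the characteristic polynomial to read off the algebraic multiplicities:
  χ_A(x) = (x - 3)^4

Step 2 — compute geometric multiplicities via the rank-nullity identity g(λ) = n − rank(A − λI):
  rank(A − (3)·I) = 2, so dim ker(A − (3)·I) = n − 2 = 2

Summary:
  λ = 3: algebraic multiplicity = 4, geometric multiplicity = 2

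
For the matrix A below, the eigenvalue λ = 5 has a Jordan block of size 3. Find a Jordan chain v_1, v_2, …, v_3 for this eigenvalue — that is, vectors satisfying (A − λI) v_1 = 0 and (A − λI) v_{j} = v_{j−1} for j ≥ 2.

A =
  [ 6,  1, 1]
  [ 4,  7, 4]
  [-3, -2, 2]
A Jordan chain for λ = 5 of length 3:
v_1 = (2, 0, -2)ᵀ
v_2 = (1, 4, -3)ᵀ
v_3 = (1, 0, 0)ᵀ

Let N = A − (5)·I. We want v_3 with N^3 v_3 = 0 but N^2 v_3 ≠ 0; then v_{j-1} := N · v_j for j = 3, …, 2.

Pick v_3 = (1, 0, 0)ᵀ.
Then v_2 = N · v_3 = (1, 4, -3)ᵀ.
Then v_1 = N · v_2 = (2, 0, -2)ᵀ.

Sanity check: (A − (5)·I) v_1 = (0, 0, 0)ᵀ = 0. ✓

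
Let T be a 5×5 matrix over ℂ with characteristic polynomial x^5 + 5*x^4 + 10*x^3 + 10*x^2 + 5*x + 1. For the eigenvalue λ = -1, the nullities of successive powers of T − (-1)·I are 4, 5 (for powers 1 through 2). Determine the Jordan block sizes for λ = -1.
Block sizes for λ = -1: [2, 1, 1, 1]

From the dimensions of kernels of powers, the number of Jordan blocks of size at least j is d_j − d_{j−1} where d_j = dim ker(N^j) (with d_0 = 0). Computing the differences gives [4, 1].
The number of blocks of size exactly k is (#blocks of size ≥ k) − (#blocks of size ≥ k + 1), so the partition is: 3 block(s) of size 1, 1 block(s) of size 2.
In nonincreasing order the block sizes are [2, 1, 1, 1].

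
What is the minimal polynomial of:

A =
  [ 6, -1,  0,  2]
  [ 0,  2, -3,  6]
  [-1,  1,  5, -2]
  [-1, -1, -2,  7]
x^3 - 15*x^2 + 75*x - 125

The characteristic polynomial is χ_A(x) = (x - 5)^4, so the eigenvalues are known. The minimal polynomial is
  m_A(x) = Π_λ (x − λ)^{k_λ}
where k_λ is the size of the *largest* Jordan block for λ (equivalently, the smallest k with (A − λI)^k v = 0 for every generalised eigenvector v of λ).

  λ = 5: largest Jordan block has size 3, contributing (x − 5)^3

So m_A(x) = (x - 5)^3 = x^3 - 15*x^2 + 75*x - 125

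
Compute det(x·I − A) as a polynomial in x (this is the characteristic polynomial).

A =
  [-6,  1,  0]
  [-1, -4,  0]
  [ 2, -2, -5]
x^3 + 15*x^2 + 75*x + 125

Expanding det(x·I − A) (e.g. by cofactor expansion or by noting that A is similar to its Jordan form J, which has the same characteristic polynomial as A) gives
  χ_A(x) = x^3 + 15*x^2 + 75*x + 125
which factors as (x + 5)^3. The eigenvalues (with algebraic multiplicities) are λ = -5 with multiplicity 3.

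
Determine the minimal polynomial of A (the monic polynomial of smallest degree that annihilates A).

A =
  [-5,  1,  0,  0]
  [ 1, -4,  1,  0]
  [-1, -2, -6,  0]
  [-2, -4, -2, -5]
x^3 + 15*x^2 + 75*x + 125

The characteristic polynomial is χ_A(x) = (x + 5)^4, so the eigenvalues are known. The minimal polynomial is
  m_A(x) = Π_λ (x − λ)^{k_λ}
where k_λ is the size of the *largest* Jordan block for λ (equivalently, the smallest k with (A − λI)^k v = 0 for every generalised eigenvector v of λ).

  λ = -5: largest Jordan block has size 3, contributing (x + 5)^3

So m_A(x) = (x + 5)^3 = x^3 + 15*x^2 + 75*x + 125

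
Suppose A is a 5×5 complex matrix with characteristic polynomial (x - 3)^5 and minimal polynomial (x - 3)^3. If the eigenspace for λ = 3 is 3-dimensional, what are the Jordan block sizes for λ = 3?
Block sizes for λ = 3: [3, 1, 1]

Step 1 — from the characteristic polynomial, algebraic multiplicity of λ = 3 is 5. From dim ker(A − (3)·I) = 3, there are exactly 3 Jordan blocks for λ = 3.
Step 2 — from the minimal polynomial, the factor (x − 3)^3 tells us the largest block for λ = 3 has size 3.
Step 3 — with total size 5, 3 blocks, and largest block 3, the block sizes (in nonincreasing order) are [3, 1, 1].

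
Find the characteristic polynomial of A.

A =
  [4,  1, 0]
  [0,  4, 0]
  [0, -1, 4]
x^3 - 12*x^2 + 48*x - 64

Expanding det(x·I − A) (e.g. by cofactor expansion or by noting that A is similar to its Jordan form J, which has the same characteristic polynomial as A) gives
  χ_A(x) = x^3 - 12*x^2 + 48*x - 64
which factors as (x - 4)^3. The eigenvalues (with algebraic multiplicities) are λ = 4 with multiplicity 3.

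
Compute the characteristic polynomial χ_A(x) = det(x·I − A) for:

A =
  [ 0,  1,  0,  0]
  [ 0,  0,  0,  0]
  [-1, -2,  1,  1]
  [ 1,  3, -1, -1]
x^4

Expanding det(x·I − A) (e.g. by cofactor expansion or by noting that A is similar to its Jordan form J, which has the same characteristic polynomial as A) gives
  χ_A(x) = x^4
which factors as x^4. The eigenvalues (with algebraic multiplicities) are λ = 0 with multiplicity 4.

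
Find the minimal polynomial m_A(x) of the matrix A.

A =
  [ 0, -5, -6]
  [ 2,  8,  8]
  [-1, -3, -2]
x^3 - 6*x^2 + 12*x - 8

The characteristic polynomial is χ_A(x) = (x - 2)^3, so the eigenvalues are known. The minimal polynomial is
  m_A(x) = Π_λ (x − λ)^{k_λ}
where k_λ is the size of the *largest* Jordan block for λ (equivalently, the smallest k with (A − λI)^k v = 0 for every generalised eigenvector v of λ).

  λ = 2: largest Jordan block has size 3, contributing (x − 2)^3

So m_A(x) = (x - 2)^3 = x^3 - 6*x^2 + 12*x - 8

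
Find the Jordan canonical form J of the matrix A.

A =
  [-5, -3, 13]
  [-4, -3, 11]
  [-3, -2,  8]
J_3(0)

The characteristic polynomial is
  det(x·I − A) = x^3

Eigenvalues and multiplicities (the geometric multiplicity of λ is n − rank(A − λI), which equals the number of Jordan blocks for λ):
  λ = 0: algebraic multiplicity = 3, geometric multiplicity = 1

Determining the block sizes for each eigenvalue:
  λ = 0: one block (gm = 1), so the single block has size am = 3 → block sizes [3]

Assembling the blocks gives a Jordan form
J =
  [0, 1, 0]
  [0, 0, 1]
  [0, 0, 0]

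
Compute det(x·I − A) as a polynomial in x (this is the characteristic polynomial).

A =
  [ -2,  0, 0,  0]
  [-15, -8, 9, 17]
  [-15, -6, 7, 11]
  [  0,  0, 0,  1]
x^4 + 2*x^3 - 3*x^2 - 4*x + 4

Expanding det(x·I − A) (e.g. by cofactor expansion or by noting that A is similar to its Jordan form J, which has the same characteristic polynomial as A) gives
  χ_A(x) = x^4 + 2*x^3 - 3*x^2 - 4*x + 4
which factors as (x - 1)^2*(x + 2)^2. The eigenvalues (with algebraic multiplicities) are λ = -2 with multiplicity 2, λ = 1 with multiplicity 2.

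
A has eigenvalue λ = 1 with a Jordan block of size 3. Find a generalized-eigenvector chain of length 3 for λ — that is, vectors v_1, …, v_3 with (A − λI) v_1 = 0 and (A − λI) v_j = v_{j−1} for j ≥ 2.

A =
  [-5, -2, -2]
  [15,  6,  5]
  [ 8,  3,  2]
A Jordan chain for λ = 1 of length 3:
v_1 = (-10, 25, 5)ᵀ
v_2 = (-6, 15, 8)ᵀ
v_3 = (1, 0, 0)ᵀ

Let N = A − (1)·I. We want v_3 with N^3 v_3 = 0 but N^2 v_3 ≠ 0; then v_{j-1} := N · v_j for j = 3, …, 2.

Pick v_3 = (1, 0, 0)ᵀ.
Then v_2 = N · v_3 = (-6, 15, 8)ᵀ.
Then v_1 = N · v_2 = (-10, 25, 5)ᵀ.

Sanity check: (A − (1)·I) v_1 = (0, 0, 0)ᵀ = 0. ✓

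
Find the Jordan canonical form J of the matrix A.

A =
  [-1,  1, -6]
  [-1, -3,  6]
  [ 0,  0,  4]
J_2(-2) ⊕ J_1(4)

The characteristic polynomial is
  det(x·I − A) = x^3 - 12*x - 16 = (x - 4)*(x + 2)^2

Eigenvalues and multiplicities (the geometric multiplicity of λ is n − rank(A − λI), which equals the number of Jordan blocks for λ):
  λ = -2: algebraic multiplicity = 2, geometric multiplicity = 1
  λ = 4: algebraic multiplicity = 1, geometric multiplicity = 1

Determining the block sizes for each eigenvalue:
  λ = -2: one block (gm = 1), so the single block has size am = 2 → block sizes [2]
  λ = 4: one block (gm = 1), so the single block has size am = 1 → block sizes [1]

Assembling the blocks gives a Jordan form
J =
  [-2,  1, 0]
  [ 0, -2, 0]
  [ 0,  0, 4]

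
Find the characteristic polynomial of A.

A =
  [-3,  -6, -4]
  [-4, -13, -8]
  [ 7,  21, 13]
x^3 + 3*x^2 + 3*x + 1

Expanding det(x·I − A) (e.g. by cofactor expansion or by noting that A is similar to its Jordan form J, which has the same characteristic polynomial as A) gives
  χ_A(x) = x^3 + 3*x^2 + 3*x + 1
which factors as (x + 1)^3. The eigenvalues (with algebraic multiplicities) are λ = -1 with multiplicity 3.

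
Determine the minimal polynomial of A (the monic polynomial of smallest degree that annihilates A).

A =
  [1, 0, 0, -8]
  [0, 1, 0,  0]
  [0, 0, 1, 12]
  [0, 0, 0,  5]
x^2 - 6*x + 5

The characteristic polynomial is χ_A(x) = (x - 5)*(x - 1)^3, so the eigenvalues are known. The minimal polynomial is
  m_A(x) = Π_λ (x − λ)^{k_λ}
where k_λ is the size of the *largest* Jordan block for λ (equivalently, the smallest k with (A − λI)^k v = 0 for every generalised eigenvector v of λ).

  λ = 1: largest Jordan block has size 1, contributing (x − 1)
  λ = 5: largest Jordan block has size 1, contributing (x − 5)

So m_A(x) = (x - 5)*(x - 1) = x^2 - 6*x + 5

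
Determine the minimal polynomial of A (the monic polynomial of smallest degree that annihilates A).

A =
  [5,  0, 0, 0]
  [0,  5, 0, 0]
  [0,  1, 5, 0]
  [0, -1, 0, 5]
x^2 - 10*x + 25

The characteristic polynomial is χ_A(x) = (x - 5)^4, so the eigenvalues are known. The minimal polynomial is
  m_A(x) = Π_λ (x − λ)^{k_λ}
where k_λ is the size of the *largest* Jordan block for λ (equivalently, the smallest k with (A − λI)^k v = 0 for every generalised eigenvector v of λ).

  λ = 5: largest Jordan block has size 2, contributing (x − 5)^2

So m_A(x) = (x - 5)^2 = x^2 - 10*x + 25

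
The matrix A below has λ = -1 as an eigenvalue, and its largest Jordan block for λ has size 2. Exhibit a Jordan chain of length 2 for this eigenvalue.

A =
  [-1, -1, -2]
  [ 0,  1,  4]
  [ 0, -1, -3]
A Jordan chain for λ = -1 of length 2:
v_1 = (-1, 2, -1)ᵀ
v_2 = (0, 1, 0)ᵀ

Let N = A − (-1)·I. We want v_2 with N^2 v_2 = 0 but N^1 v_2 ≠ 0; then v_{j-1} := N · v_j for j = 2, …, 2.

Pick v_2 = (0, 1, 0)ᵀ.
Then v_1 = N · v_2 = (-1, 2, -1)ᵀ.

Sanity check: (A − (-1)·I) v_1 = (0, 0, 0)ᵀ = 0. ✓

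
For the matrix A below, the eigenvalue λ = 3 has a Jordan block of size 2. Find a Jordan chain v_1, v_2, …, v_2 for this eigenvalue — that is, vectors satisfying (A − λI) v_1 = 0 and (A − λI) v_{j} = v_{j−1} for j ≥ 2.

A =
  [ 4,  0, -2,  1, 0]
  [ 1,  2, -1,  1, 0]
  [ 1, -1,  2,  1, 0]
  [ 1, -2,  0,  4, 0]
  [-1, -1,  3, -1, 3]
A Jordan chain for λ = 3 of length 2:
v_1 = (1, 1, 1, 1, -1)ᵀ
v_2 = (1, 0, 0, 0, 0)ᵀ

Let N = A − (3)·I. We want v_2 with N^2 v_2 = 0 but N^1 v_2 ≠ 0; then v_{j-1} := N · v_j for j = 2, …, 2.

Pick v_2 = (1, 0, 0, 0, 0)ᵀ.
Then v_1 = N · v_2 = (1, 1, 1, 1, -1)ᵀ.

Sanity check: (A − (3)·I) v_1 = (0, 0, 0, 0, 0)ᵀ = 0. ✓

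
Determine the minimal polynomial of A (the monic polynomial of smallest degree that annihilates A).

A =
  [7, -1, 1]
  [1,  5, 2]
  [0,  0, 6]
x^3 - 18*x^2 + 108*x - 216

The characteristic polynomial is χ_A(x) = (x - 6)^3, so the eigenvalues are known. The minimal polynomial is
  m_A(x) = Π_λ (x − λ)^{k_λ}
where k_λ is the size of the *largest* Jordan block for λ (equivalently, the smallest k with (A − λI)^k v = 0 for every generalised eigenvector v of λ).

  λ = 6: largest Jordan block has size 3, contributing (x − 6)^3

So m_A(x) = (x - 6)^3 = x^3 - 18*x^2 + 108*x - 216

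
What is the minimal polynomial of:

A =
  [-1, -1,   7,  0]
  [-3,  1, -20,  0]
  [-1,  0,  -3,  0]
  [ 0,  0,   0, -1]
x^3 + 3*x^2 + 3*x + 1

The characteristic polynomial is χ_A(x) = (x + 1)^4, so the eigenvalues are known. The minimal polynomial is
  m_A(x) = Π_λ (x − λ)^{k_λ}
where k_λ is the size of the *largest* Jordan block for λ (equivalently, the smallest k with (A − λI)^k v = 0 for every generalised eigenvector v of λ).

  λ = -1: largest Jordan block has size 3, contributing (x + 1)^3

So m_A(x) = (x + 1)^3 = x^3 + 3*x^2 + 3*x + 1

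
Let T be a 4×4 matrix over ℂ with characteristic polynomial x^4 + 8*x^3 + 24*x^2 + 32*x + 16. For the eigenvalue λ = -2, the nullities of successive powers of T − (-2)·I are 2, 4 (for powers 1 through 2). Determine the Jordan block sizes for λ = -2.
Block sizes for λ = -2: [2, 2]

From the dimensions of kernels of powers, the number of Jordan blocks of size at least j is d_j − d_{j−1} where d_j = dim ker(N^j) (with d_0 = 0). Computing the differences gives [2, 2].
The number of blocks of size exactly k is (#blocks of size ≥ k) − (#blocks of size ≥ k + 1), so the partition is: 2 block(s) of size 2.
In nonincreasing order the block sizes are [2, 2].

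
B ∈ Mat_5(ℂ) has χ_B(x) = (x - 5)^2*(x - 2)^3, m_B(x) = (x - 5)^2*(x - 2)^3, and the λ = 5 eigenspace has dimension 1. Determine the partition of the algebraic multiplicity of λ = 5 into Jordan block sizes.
Block sizes for λ = 5: [2]

Step 1 — from the characteristic polynomial, algebraic multiplicity of λ = 5 is 2. From dim ker(B − (5)·I) = 1, there are exactly 1 Jordan blocks for λ = 5.
Step 2 — from the minimal polynomial, the factor (x − 5)^2 tells us the largest block for λ = 5 has size 2.
Step 3 — with total size 2, 1 blocks, and largest block 2, the block sizes (in nonincreasing order) are [2].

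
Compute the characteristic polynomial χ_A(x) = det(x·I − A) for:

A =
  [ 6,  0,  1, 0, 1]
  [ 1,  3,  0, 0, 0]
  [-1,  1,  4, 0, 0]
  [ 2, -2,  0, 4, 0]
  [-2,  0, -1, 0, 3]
x^5 - 20*x^4 + 160*x^3 - 640*x^2 + 1280*x - 1024

Expanding det(x·I − A) (e.g. by cofactor expansion or by noting that A is similar to its Jordan form J, which has the same characteristic polynomial as A) gives
  χ_A(x) = x^5 - 20*x^4 + 160*x^3 - 640*x^2 + 1280*x - 1024
which factors as (x - 4)^5. The eigenvalues (with algebraic multiplicities) are λ = 4 with multiplicity 5.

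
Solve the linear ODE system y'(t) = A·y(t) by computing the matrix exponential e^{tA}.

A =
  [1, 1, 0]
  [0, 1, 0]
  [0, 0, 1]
e^{tA} =
  [exp(t), t*exp(t), 0]
  [0, exp(t), 0]
  [0, 0, exp(t)]

Strategy: write A = P · J · P⁻¹ where J is a Jordan canonical form, so e^{tA} = P · e^{tJ} · P⁻¹, and e^{tJ} can be computed block-by-block.

A has Jordan form
J =
  [1, 1, 0]
  [0, 1, 0]
  [0, 0, 1]
(up to reordering of blocks).

Per-block formulas:
  For a 1×1 block at λ = 1: exp(t · [1]) = [e^(1t)].
  For a 2×2 Jordan block J_2(1): exp(t · J_2(1)) = e^(1t)·(I + t·N), where N is the 2×2 nilpotent shift.

After assembling e^{tJ} and conjugating by P, we get:

e^{tA} =
  [exp(t), t*exp(t), 0]
  [0, exp(t), 0]
  [0, 0, exp(t)]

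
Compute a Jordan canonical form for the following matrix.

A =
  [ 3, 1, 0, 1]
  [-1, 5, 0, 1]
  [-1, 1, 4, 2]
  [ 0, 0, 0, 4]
J_2(4) ⊕ J_2(4)

The characteristic polynomial is
  det(x·I − A) = x^4 - 16*x^3 + 96*x^2 - 256*x + 256 = (x - 4)^4

Eigenvalues and multiplicities (the geometric multiplicity of λ is n − rank(A − λI), which equals the number of Jordan blocks for λ):
  λ = 4: algebraic multiplicity = 4, geometric multiplicity = 2

Determining the block sizes for each eigenvalue:
  λ = 4: with am = 4 and gm = 2, the partition is not yet determined (e.g. several partitions of 4 into 2 parts exist). Let N = A − (4)·I. Computing rank(N^1) = 2, rank(N^2) = 0; the number of blocks of size ≥ j is rank(N^{j−1}) − rank(N^j), giving [2, 2]. So we have 2 block(s) of size 2 → block sizes [2, 2]

Assembling the blocks gives a Jordan form
J =
  [4, 1, 0, 0]
  [0, 4, 0, 0]
  [0, 0, 4, 1]
  [0, 0, 0, 4]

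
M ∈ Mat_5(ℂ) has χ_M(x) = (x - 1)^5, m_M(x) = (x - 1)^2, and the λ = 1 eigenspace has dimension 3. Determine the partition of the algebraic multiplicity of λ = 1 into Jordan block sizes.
Block sizes for λ = 1: [2, 2, 1]

Step 1 — from the characteristic polynomial, algebraic multiplicity of λ = 1 is 5. From dim ker(M − (1)·I) = 3, there are exactly 3 Jordan blocks for λ = 1.
Step 2 — from the minimal polynomial, the factor (x − 1)^2 tells us the largest block for λ = 1 has size 2.
Step 3 — with total size 5, 3 blocks, and largest block 2, the block sizes (in nonincreasing order) are [2, 2, 1].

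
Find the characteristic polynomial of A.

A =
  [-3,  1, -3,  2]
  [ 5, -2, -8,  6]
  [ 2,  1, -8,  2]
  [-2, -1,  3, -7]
x^4 + 20*x^3 + 150*x^2 + 500*x + 625

Expanding det(x·I − A) (e.g. by cofactor expansion or by noting that A is similar to its Jordan form J, which has the same characteristic polynomial as A) gives
  χ_A(x) = x^4 + 20*x^3 + 150*x^2 + 500*x + 625
which factors as (x + 5)^4. The eigenvalues (with algebraic multiplicities) are λ = -5 with multiplicity 4.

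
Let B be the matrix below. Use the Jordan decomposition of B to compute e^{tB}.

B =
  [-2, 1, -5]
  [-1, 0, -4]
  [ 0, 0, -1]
e^{tB} =
  [-t*exp(-t) + exp(-t), t*exp(-t), t^2*exp(-t)/2 - 5*t*exp(-t)]
  [-t*exp(-t), t*exp(-t) + exp(-t), t^2*exp(-t)/2 - 4*t*exp(-t)]
  [0, 0, exp(-t)]

Strategy: write B = P · J · P⁻¹ where J is a Jordan canonical form, so e^{tB} = P · e^{tJ} · P⁻¹, and e^{tJ} can be computed block-by-block.

B has Jordan form
J =
  [-1,  1,  0]
  [ 0, -1,  1]
  [ 0,  0, -1]
(up to reordering of blocks).

Per-block formulas:
  For a 3×3 Jordan block J_3(-1): exp(t · J_3(-1)) = e^(-1t)·(I + t·N + (t^2/2)·N^2), where N is the 3×3 nilpotent shift.

After assembling e^{tJ} and conjugating by P, we get:

e^{tB} =
  [-t*exp(-t) + exp(-t), t*exp(-t), t^2*exp(-t)/2 - 5*t*exp(-t)]
  [-t*exp(-t), t*exp(-t) + exp(-t), t^2*exp(-t)/2 - 4*t*exp(-t)]
  [0, 0, exp(-t)]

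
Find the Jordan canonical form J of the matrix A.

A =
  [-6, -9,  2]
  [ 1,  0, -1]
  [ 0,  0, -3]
J_3(-3)

The characteristic polynomial is
  det(x·I − A) = x^3 + 9*x^2 + 27*x + 27 = (x + 3)^3

Eigenvalues and multiplicities (the geometric multiplicity of λ is n − rank(A − λI), which equals the number of Jordan blocks for λ):
  λ = -3: algebraic multiplicity = 3, geometric multiplicity = 1

Determining the block sizes for each eigenvalue:
  λ = -3: one block (gm = 1), so the single block has size am = 3 → block sizes [3]

Assembling the blocks gives a Jordan form
J =
  [-3,  1,  0]
  [ 0, -3,  1]
  [ 0,  0, -3]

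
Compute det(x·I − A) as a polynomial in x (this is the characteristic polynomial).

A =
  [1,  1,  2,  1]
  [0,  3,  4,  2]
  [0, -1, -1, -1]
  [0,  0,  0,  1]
x^4 - 4*x^3 + 6*x^2 - 4*x + 1

Expanding det(x·I − A) (e.g. by cofactor expansion or by noting that A is similar to its Jordan form J, which has the same characteristic polynomial as A) gives
  χ_A(x) = x^4 - 4*x^3 + 6*x^2 - 4*x + 1
which factors as (x - 1)^4. The eigenvalues (with algebraic multiplicities) are λ = 1 with multiplicity 4.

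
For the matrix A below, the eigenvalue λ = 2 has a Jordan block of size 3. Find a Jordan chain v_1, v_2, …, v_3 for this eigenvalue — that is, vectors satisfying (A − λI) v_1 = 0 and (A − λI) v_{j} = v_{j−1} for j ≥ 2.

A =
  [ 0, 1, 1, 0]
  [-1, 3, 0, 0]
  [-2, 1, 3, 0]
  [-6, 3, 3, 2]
A Jordan chain for λ = 2 of length 3:
v_1 = (1, 1, 1, 3)ᵀ
v_2 = (-2, -1, -2, -6)ᵀ
v_3 = (1, 0, 0, 0)ᵀ

Let N = A − (2)·I. We want v_3 with N^3 v_3 = 0 but N^2 v_3 ≠ 0; then v_{j-1} := N · v_j for j = 3, …, 2.

Pick v_3 = (1, 0, 0, 0)ᵀ.
Then v_2 = N · v_3 = (-2, -1, -2, -6)ᵀ.
Then v_1 = N · v_2 = (1, 1, 1, 3)ᵀ.

Sanity check: (A − (2)·I) v_1 = (0, 0, 0, 0)ᵀ = 0. ✓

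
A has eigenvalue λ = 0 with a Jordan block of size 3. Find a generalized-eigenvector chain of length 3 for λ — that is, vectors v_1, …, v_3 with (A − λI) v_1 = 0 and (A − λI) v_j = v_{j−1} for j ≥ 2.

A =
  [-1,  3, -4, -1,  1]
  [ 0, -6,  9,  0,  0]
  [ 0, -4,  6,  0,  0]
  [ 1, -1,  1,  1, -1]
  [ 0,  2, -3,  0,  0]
A Jordan chain for λ = 0 of length 3:
v_1 = (-2, 0, 0, 2, 0)ᵀ
v_2 = (3, -6, -4, -1, 2)ᵀ
v_3 = (0, 1, 0, 0, 0)ᵀ

Let N = A − (0)·I. We want v_3 with N^3 v_3 = 0 but N^2 v_3 ≠ 0; then v_{j-1} := N · v_j for j = 3, …, 2.

Pick v_3 = (0, 1, 0, 0, 0)ᵀ.
Then v_2 = N · v_3 = (3, -6, -4, -1, 2)ᵀ.
Then v_1 = N · v_2 = (-2, 0, 0, 2, 0)ᵀ.

Sanity check: (A − (0)·I) v_1 = (0, 0, 0, 0, 0)ᵀ = 0. ✓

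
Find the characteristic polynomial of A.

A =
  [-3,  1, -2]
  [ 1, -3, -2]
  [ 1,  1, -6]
x^3 + 12*x^2 + 48*x + 64

Expanding det(x·I − A) (e.g. by cofactor expansion or by noting that A is similar to its Jordan form J, which has the same characteristic polynomial as A) gives
  χ_A(x) = x^3 + 12*x^2 + 48*x + 64
which factors as (x + 4)^3. The eigenvalues (with algebraic multiplicities) are λ = -4 with multiplicity 3.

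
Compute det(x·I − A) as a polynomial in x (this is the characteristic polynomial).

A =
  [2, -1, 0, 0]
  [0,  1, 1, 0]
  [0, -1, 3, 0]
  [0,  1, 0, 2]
x^4 - 8*x^3 + 24*x^2 - 32*x + 16

Expanding det(x·I − A) (e.g. by cofactor expansion or by noting that A is similar to its Jordan form J, which has the same characteristic polynomial as A) gives
  χ_A(x) = x^4 - 8*x^3 + 24*x^2 - 32*x + 16
which factors as (x - 2)^4. The eigenvalues (with algebraic multiplicities) are λ = 2 with multiplicity 4.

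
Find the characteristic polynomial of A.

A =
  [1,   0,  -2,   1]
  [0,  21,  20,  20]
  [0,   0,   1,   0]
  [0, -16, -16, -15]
x^4 - 8*x^3 + 18*x^2 - 16*x + 5

Expanding det(x·I − A) (e.g. by cofactor expansion or by noting that A is similar to its Jordan form J, which has the same characteristic polynomial as A) gives
  χ_A(x) = x^4 - 8*x^3 + 18*x^2 - 16*x + 5
which factors as (x - 5)*(x - 1)^3. The eigenvalues (with algebraic multiplicities) are λ = 1 with multiplicity 3, λ = 5 with multiplicity 1.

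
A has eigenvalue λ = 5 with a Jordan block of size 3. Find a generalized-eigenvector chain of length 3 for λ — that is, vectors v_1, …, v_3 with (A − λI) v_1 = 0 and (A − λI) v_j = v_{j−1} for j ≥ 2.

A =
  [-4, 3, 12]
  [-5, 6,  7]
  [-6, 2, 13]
A Jordan chain for λ = 5 of length 3:
v_1 = (-6, -2, -4)ᵀ
v_2 = (-9, -5, -6)ᵀ
v_3 = (1, 0, 0)ᵀ

Let N = A − (5)·I. We want v_3 with N^3 v_3 = 0 but N^2 v_3 ≠ 0; then v_{j-1} := N · v_j for j = 3, …, 2.

Pick v_3 = (1, 0, 0)ᵀ.
Then v_2 = N · v_3 = (-9, -5, -6)ᵀ.
Then v_1 = N · v_2 = (-6, -2, -4)ᵀ.

Sanity check: (A − (5)·I) v_1 = (0, 0, 0)ᵀ = 0. ✓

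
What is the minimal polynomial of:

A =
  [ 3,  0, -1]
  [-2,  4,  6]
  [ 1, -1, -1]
x^3 - 6*x^2 + 12*x - 8

The characteristic polynomial is χ_A(x) = (x - 2)^3, so the eigenvalues are known. The minimal polynomial is
  m_A(x) = Π_λ (x − λ)^{k_λ}
where k_λ is the size of the *largest* Jordan block for λ (equivalently, the smallest k with (A − λI)^k v = 0 for every generalised eigenvector v of λ).

  λ = 2: largest Jordan block has size 3, contributing (x − 2)^3

So m_A(x) = (x - 2)^3 = x^3 - 6*x^2 + 12*x - 8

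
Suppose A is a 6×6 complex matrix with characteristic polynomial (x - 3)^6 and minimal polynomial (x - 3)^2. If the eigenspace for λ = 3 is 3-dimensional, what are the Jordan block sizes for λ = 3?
Block sizes for λ = 3: [2, 2, 2]

Step 1 — from the characteristic polynomial, algebraic multiplicity of λ = 3 is 6. From dim ker(A − (3)·I) = 3, there are exactly 3 Jordan blocks for λ = 3.
Step 2 — from the minimal polynomial, the factor (x − 3)^2 tells us the largest block for λ = 3 has size 2.
Step 3 — with total size 6, 3 blocks, and largest block 2, the block sizes (in nonincreasing order) are [2, 2, 2].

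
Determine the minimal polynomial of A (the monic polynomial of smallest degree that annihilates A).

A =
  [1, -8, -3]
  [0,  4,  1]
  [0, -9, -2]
x^3 - 3*x^2 + 3*x - 1

The characteristic polynomial is χ_A(x) = (x - 1)^3, so the eigenvalues are known. The minimal polynomial is
  m_A(x) = Π_λ (x − λ)^{k_λ}
where k_λ is the size of the *largest* Jordan block for λ (equivalently, the smallest k with (A − λI)^k v = 0 for every generalised eigenvector v of λ).

  λ = 1: largest Jordan block has size 3, contributing (x − 1)^3

So m_A(x) = (x - 1)^3 = x^3 - 3*x^2 + 3*x - 1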